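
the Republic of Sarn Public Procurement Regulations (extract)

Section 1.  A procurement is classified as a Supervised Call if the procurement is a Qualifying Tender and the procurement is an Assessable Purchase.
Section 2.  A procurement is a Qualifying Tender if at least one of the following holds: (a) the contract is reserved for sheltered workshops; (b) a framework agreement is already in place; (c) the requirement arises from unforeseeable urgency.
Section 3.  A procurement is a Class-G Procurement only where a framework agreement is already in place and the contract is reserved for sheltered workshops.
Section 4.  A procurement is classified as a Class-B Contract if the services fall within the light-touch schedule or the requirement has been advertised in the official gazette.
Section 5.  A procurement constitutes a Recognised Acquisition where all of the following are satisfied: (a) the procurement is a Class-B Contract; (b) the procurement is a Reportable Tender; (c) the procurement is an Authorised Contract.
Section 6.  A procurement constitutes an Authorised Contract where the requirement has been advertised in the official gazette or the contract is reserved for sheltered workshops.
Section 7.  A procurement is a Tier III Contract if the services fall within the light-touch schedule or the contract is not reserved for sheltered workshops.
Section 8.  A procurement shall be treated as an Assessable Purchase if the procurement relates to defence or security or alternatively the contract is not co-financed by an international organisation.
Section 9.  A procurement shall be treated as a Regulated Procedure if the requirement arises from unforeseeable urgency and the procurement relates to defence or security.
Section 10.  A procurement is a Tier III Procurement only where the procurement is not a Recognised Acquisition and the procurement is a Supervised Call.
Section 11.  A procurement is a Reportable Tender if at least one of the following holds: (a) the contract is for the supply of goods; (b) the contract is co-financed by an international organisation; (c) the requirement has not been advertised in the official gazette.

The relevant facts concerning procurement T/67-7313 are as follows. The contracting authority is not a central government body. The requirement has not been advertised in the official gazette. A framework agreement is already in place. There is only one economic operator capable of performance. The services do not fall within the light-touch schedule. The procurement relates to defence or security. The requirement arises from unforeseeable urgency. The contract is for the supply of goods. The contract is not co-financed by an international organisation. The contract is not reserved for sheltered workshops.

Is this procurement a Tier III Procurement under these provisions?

section 4 — Class-B Contract: [the services fall within the light-touch schedule? no] OR [the requirement has been advertised in the official gazette? no] → not satisfied.
section 11 — Reportable Tender: [the contract is for the supply of goods? yes] OR [the contract is co-financed by an international organisation? no] OR [the requirement has not been advertised in the official gazette? yes] → satisfied.
section 6 — Authorised Contract: [the requirement has been advertised in the official gazette? no] OR [the contract is reserved for sheltered workshops? no] → not satisfied.
section 5 — Recognised Acquisition: [Class-B Contract (section 4)? no] AND [Reportable Tender (section 11)? yes] AND [Authorised Contract (section 6)? no] → not satisfied.
section 2 — Qualifying Tender: [the contract is reserved for sheltered workshops? no] OR [a framework agreement is already in place? yes] OR [the requirement arises from unforeseeable urgency? yes] → satisfied.
section 8 — Assessable Purchase: [the procurement relates to defence or security? yes] OR [the contract is not co-financed by an international organisation? yes] → satisfied.
section 1 — Supervised Call: [Qualifying Tender (section 2)? yes] AND [Assessable Purchase (section 8)? yes] → satisfied.
section 10 — Tier III Procurement: [not a Recognised Acquisition (section 5)? yes] AND [Supervised Call (section 1)? yes] → satisfied.

Yes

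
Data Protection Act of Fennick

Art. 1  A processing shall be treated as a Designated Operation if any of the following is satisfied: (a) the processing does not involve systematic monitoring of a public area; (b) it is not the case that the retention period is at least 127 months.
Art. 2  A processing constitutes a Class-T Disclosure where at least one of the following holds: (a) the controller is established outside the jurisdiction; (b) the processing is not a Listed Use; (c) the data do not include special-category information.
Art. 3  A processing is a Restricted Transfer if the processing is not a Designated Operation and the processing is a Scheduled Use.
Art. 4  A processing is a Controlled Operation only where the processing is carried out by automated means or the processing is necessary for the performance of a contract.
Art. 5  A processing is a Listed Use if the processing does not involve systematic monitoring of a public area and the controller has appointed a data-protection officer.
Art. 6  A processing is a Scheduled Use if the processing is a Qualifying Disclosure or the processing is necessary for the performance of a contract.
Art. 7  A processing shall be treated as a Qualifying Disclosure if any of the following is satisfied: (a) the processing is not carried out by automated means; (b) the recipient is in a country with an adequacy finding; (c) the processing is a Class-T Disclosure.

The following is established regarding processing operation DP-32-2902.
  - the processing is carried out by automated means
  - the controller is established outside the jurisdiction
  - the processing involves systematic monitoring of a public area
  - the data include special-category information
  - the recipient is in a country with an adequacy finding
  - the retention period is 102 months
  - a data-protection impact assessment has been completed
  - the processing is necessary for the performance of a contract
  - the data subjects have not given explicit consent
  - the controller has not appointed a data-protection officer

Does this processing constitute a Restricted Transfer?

Under article 1: the processing does not involve systematic monitoring of a public area? no; or retention period: 102 months ≥ 127 months? no, so negated condition yes. So the processing is a Designated Operation.
Under article 5: the processing does not involve systematic monitoring of a public area? no; and the controller has appointed a data-protection officer? no. So the processing is not a Listed Use.
Under article 2: the controller is established outside the jurisdiction? yes; or not a Listed Use (article 5)? yes; or the data do not include special-category information? no. So the processing is a Class-T Disclosure.
Under article 7: the processing is not carried out by automated means? no; or the recipient is in a country with an adequacy finding? yes; or Class-T Disclosure (article 2)? yes. So the processing is a Qualifying Disclosure.
Under article 6: Qualifying Disclosure (article 7)? yes; or the processing is necessary for the performance of a contract? yes. So the processing is a Scheduled Use.
Under article 3: not a Designated Operation (article 1)? no; and Scheduled Use (article 6)? yes. So the processing is not a Restricted Transfer.

No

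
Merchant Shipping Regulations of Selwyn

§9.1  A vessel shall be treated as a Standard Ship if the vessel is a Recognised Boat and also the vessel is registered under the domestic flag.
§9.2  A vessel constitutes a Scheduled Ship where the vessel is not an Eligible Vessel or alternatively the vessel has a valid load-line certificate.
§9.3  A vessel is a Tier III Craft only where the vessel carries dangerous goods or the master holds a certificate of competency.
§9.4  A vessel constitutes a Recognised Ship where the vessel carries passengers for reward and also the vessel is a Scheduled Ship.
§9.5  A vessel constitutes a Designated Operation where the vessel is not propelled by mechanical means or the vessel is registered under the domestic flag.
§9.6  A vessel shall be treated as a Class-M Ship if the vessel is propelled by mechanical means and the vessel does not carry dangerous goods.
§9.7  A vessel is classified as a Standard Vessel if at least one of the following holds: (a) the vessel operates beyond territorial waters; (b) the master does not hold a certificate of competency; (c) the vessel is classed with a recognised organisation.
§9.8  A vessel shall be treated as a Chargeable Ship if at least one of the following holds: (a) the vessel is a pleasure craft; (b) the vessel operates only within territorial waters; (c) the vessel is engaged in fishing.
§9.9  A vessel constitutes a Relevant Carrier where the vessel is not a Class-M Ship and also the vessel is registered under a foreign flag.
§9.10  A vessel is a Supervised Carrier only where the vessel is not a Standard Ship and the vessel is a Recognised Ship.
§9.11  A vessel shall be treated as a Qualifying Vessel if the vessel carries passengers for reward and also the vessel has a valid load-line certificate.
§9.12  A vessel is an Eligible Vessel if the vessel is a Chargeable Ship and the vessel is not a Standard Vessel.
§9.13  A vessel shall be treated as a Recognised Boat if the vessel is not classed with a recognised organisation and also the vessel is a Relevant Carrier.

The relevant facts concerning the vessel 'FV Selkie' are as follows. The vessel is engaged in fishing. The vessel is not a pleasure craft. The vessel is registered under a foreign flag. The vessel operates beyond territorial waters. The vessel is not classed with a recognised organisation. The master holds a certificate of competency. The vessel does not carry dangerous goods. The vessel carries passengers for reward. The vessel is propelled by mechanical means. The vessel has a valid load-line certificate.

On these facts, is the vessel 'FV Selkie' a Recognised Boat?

§9.6 — Class-M Ship: [the vessel is propelled by mechanical means? yes] AND [the vessel does not carry dangerous goods? yes] → satisfied.
§9.9 — Relevant Carrier: [not a Class-M Ship (§9.6)? no] AND [the vessel is registered under a foreign flag? yes] → not satisfied.
§9.13 — Recognised Boat: [the vessel is not classed with a recognised organisation? yes] AND [Relevant Carrier (§9.9)? no] → not satisfied.

No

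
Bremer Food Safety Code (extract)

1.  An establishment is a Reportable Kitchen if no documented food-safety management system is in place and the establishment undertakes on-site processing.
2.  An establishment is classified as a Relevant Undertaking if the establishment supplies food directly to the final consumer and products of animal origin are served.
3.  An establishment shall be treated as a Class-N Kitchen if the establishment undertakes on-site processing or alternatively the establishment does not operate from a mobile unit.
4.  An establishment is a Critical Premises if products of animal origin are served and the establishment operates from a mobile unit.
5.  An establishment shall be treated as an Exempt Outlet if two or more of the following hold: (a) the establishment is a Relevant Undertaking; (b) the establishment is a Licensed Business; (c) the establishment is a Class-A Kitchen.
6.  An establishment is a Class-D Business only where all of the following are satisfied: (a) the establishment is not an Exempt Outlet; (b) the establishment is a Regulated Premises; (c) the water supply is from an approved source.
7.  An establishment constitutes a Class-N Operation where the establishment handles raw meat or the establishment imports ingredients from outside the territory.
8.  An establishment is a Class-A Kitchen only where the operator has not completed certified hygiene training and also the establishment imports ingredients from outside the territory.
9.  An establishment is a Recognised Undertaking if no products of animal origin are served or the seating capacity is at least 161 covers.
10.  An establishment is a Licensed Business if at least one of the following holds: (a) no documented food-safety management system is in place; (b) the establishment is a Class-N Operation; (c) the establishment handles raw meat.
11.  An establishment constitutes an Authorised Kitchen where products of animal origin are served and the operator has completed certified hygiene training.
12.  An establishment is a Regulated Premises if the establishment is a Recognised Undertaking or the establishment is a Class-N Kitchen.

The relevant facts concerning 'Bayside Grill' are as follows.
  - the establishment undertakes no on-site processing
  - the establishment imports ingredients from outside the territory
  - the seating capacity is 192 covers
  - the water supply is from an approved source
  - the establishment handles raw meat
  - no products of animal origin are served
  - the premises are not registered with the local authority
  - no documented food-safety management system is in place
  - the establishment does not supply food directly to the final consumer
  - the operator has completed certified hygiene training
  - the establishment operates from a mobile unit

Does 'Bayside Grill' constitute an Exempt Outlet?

No

Under paragraph 2: the establishment supplies food directly to the final consumer? no; and products of animal origin are served? no. So the establishment is not a Relevant Undertaking.
Under paragraph 7: the establishment handles raw meat? yes; or the establishment imports ingredients from outside the territory? yes. So the establishment is a Class-N Operation.
Under paragraph 10: no documented food-safety management system is in place? yes; or Class-N Operation (paragraph 7)? yes; or the establishment handles raw meat? yes. So the establishment is a Licensed Business.
Under paragraph 8: the operator has not completed certified hygiene training? no; and the establishment imports ingredients from outside the territory? yes. So the establishment is not a Class-A Kitchen.
Under paragraph 5: Relevant Undertaking (paragraph 2)? no; Licensed Business (paragraph 10)? yes; Class-A Kitchen (paragraph 8)? no — 1 of 3 hold (need ≥2) → not satisfied.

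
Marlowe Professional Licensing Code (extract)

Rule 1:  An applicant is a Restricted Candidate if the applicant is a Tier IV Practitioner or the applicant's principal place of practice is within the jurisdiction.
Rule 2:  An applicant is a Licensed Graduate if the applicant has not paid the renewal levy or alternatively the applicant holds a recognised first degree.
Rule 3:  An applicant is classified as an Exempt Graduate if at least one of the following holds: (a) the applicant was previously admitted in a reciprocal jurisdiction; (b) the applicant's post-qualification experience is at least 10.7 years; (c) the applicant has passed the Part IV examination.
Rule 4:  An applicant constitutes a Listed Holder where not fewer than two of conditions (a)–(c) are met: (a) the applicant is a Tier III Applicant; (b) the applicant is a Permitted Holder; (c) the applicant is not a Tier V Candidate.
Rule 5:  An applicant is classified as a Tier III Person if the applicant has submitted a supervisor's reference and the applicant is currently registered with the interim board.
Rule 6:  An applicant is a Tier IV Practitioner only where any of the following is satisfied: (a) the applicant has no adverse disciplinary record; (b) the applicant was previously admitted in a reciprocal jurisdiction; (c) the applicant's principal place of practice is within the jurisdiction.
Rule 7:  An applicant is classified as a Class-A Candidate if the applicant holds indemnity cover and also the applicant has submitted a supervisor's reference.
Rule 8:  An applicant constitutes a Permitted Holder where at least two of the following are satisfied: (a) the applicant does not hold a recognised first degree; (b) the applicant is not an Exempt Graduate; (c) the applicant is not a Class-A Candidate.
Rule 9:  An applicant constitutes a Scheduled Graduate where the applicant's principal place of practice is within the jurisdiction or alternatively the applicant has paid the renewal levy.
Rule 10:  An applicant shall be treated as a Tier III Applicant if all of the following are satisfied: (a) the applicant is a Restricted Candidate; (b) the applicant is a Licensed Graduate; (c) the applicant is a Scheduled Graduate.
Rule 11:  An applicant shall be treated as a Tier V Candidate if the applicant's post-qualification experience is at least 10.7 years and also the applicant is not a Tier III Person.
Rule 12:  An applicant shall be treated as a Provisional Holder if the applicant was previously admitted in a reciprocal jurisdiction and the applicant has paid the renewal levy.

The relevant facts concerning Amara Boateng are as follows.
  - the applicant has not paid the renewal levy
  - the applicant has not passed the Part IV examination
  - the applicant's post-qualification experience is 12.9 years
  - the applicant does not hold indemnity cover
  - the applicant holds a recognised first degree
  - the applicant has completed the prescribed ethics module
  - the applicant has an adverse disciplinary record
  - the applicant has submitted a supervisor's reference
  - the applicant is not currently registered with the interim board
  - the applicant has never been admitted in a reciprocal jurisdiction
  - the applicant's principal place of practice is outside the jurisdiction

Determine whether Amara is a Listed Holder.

Under rule 6: the applicant has no adverse disciplinary record? no; or the applicant was previously admitted in a reciprocal jurisdiction? no; or the applicant's principal place of practice is within the jurisdiction? no. So the applicant is not a Tier IV Practitioner.
Under rule 1: Tier IV Practitioner (rule 6)? no; or the applicant's principal place of practice is within the jurisdiction? no. So the applicant is not a Restricted Candidate.
Under rule 2: the applicant has not paid the renewal levy? yes; or the applicant holds a recognised first degree? yes. So the applicant is a Licensed Graduate.
Under rule 9: the applicant's principal place of practice is within the jurisdiction? no; or the applicant has paid the renewal levy? no. So the applicant is not a Scheduled Graduate.
Under rule 10: Restricted Candidate (rule 1)? no; and Licensed Graduate (rule 2)? yes; and Scheduled Graduate (rule 9)? no. So the applicant is not a Tier III Applicant.
Under rule 3: the applicant was previously admitted in a reciprocal jurisdiction? no; or applicant's post-qualification experience: 12.9 years ≥ 10.7 years? yes; or the applicant has passed the Part IV examination? no. So the applicant is an Exempt Graduate.
Under rule 7: the applicant holds indemnity cover? no; and the applicant has submitted a supervisor's reference? yes. So the applicant is not a Class-A Candidate.
Under rule 8: the applicant does not hold a recognised first degree? no; not an Exempt Graduate (rule 3)? no; not a Class-A Candidate (rule 7)? yes — 1 of 3 hold (need ≥2) → not satisfied.
Under rule 5: the applicant has submitted a supervisor's reference? yes; and the applicant is currently registered with the interim board? no. So the applicant is not a Tier III Person.
Under rule 11: applicant's post-qualification experience: 12.9 years ≥ 10.7 years? yes; and not a Tier III Person (rule 5)? yes. So the applicant is a Tier V Candidate.
Under rule 4: Tier III Applicant (rule 10)? no; Permitted Holder (rule 8)? no; not a Tier V Candidate (rule 11)? no — 0 of 3 hold (need ≥2) → not satisfied.

No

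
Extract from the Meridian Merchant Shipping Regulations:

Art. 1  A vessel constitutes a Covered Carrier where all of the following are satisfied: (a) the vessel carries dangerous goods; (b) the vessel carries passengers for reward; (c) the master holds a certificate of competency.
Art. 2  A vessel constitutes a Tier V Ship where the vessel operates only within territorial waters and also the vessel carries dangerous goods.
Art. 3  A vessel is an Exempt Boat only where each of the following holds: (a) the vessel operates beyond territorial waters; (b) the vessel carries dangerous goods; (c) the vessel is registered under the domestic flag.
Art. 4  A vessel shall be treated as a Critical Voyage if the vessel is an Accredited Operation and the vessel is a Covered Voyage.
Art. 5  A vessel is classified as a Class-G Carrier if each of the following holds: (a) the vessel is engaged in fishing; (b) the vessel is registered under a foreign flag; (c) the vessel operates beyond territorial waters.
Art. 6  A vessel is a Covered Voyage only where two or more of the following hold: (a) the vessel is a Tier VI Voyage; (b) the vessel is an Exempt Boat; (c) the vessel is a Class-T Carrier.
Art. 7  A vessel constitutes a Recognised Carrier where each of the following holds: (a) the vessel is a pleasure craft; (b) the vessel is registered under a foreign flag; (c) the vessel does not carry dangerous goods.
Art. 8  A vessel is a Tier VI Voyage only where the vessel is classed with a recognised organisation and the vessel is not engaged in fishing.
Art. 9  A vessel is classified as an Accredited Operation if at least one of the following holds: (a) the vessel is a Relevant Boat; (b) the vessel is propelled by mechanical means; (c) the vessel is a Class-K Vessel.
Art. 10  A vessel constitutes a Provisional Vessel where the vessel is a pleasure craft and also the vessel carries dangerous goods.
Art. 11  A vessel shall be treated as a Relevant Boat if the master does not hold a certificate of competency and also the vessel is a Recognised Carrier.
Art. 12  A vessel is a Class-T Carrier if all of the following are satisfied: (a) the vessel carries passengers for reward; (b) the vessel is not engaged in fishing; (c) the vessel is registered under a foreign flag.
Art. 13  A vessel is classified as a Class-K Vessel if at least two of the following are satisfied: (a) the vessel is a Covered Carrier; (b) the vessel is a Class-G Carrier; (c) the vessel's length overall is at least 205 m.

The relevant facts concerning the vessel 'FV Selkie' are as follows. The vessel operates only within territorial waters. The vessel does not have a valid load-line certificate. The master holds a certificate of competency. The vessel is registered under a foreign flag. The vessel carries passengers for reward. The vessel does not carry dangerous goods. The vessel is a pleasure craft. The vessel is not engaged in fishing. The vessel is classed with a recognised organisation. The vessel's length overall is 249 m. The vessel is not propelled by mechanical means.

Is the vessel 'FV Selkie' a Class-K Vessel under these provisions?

No

Under article 1: the vessel carries dangerous goods? no; and the vessel carries passengers for reward? yes; and the master holds a certificate of competency? yes. So the vessel is not a Covered Carrier.
Under article 5: the vessel is engaged in fishing? no; and the vessel is registered under a foreign flag? yes; and the vessel operates beyond territorial waters? no. So the vessel is not a Class-G Carrier.
Under article 13: Covered Carrier (article 1)? no; Class-G Carrier (article 5)? no; vessel's length overall: 249 m ≥ 205 m? yes — 1 of 3 hold (need ≥2) → not satisfied.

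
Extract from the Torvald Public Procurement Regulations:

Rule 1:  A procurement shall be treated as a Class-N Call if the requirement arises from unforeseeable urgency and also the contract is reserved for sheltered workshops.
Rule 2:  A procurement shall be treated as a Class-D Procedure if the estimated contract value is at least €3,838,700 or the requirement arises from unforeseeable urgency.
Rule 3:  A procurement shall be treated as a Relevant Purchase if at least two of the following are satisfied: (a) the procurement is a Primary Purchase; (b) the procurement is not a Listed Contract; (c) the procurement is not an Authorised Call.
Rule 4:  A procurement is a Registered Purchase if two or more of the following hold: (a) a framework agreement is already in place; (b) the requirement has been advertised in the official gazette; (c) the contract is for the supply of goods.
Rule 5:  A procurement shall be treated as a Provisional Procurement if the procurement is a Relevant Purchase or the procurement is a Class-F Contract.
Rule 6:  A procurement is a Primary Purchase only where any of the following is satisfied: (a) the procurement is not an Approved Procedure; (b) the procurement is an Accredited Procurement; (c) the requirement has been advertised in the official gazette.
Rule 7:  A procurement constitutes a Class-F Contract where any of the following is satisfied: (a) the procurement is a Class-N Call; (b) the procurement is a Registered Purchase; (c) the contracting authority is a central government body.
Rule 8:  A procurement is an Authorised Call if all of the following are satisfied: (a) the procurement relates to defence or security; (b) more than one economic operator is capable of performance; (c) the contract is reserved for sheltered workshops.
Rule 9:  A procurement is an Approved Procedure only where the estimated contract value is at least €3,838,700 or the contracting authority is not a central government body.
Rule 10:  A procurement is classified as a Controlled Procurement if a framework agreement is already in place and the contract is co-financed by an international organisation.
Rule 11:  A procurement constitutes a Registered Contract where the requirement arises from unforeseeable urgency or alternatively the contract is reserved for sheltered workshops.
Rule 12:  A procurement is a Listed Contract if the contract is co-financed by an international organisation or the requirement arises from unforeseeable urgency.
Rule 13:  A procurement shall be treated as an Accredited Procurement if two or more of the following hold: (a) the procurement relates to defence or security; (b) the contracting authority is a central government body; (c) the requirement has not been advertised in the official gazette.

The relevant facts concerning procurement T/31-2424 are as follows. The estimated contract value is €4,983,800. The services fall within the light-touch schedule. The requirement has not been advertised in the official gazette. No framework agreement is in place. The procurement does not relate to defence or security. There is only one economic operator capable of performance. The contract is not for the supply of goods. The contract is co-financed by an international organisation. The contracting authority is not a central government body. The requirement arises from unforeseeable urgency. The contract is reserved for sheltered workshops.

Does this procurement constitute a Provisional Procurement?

Yes

rule 9 — Approved Procedure: [estimated contract value: €4,983,800 ≥ €3,838,700? yes] OR [the contracting authority is not a central government body? yes] → satisfied.
rule 13 — Accredited Procurement: the procurement relates to defence or security? no; the contracting authority is a central government body? no; the requirement has not been advertised in the official gazette? yes — 1 of 3 hold (need ≥2) → not satisfied.
rule 6 — Primary Purchase: [not an Approved Procedure (rule 9)? no] OR [Accredited Procurement (rule 13)? no] OR [the requirement has been advertised in the official gazette? no] → not satisfied.
rule 12 — Listed Contract: [the contract is co-financed by an international organisation? yes] OR [the requirement arises from unforeseeable urgency? yes] → satisfied.
rule 8 — Authorised Call: [the procurement relates to defence or security? no] AND [more than one economic operator is capable of performance? no] AND [the contract is reserved for sheltered workshops? yes] → not satisfied.
rule 3 — Relevant Purchase: Primary Purchase (rule 6)? no; not a Listed Contract (rule 12)? no; not an Authorised Call (rule 8)? yes — 1 of 3 hold (need ≥2) → not satisfied.
rule 1 — Class-N Call: [the requirement arises from unforeseeable urgency? yes] AND [the contract is reserved for sheltered workshops? yes] → satisfied.
rule 4 — Registered Purchase: a framework agreement is already in place? no; the requirement has been advertised in the official gazette? no; the contract is for the supply of goods? no — 0 of 3 hold (need ≥2) → not satisfied.
rule 7 — Class-F Contract: [Class-N Call (rule 1)? yes] OR [Registered Purchase (rule 4)? no] OR [the contracting authority is a central government body? no] → satisfied.
rule 5 — Provisional Procurement: [Relevant Purchase (rule 3)? no] OR [Class-F Contract (rule 7)? yes] → satisfied.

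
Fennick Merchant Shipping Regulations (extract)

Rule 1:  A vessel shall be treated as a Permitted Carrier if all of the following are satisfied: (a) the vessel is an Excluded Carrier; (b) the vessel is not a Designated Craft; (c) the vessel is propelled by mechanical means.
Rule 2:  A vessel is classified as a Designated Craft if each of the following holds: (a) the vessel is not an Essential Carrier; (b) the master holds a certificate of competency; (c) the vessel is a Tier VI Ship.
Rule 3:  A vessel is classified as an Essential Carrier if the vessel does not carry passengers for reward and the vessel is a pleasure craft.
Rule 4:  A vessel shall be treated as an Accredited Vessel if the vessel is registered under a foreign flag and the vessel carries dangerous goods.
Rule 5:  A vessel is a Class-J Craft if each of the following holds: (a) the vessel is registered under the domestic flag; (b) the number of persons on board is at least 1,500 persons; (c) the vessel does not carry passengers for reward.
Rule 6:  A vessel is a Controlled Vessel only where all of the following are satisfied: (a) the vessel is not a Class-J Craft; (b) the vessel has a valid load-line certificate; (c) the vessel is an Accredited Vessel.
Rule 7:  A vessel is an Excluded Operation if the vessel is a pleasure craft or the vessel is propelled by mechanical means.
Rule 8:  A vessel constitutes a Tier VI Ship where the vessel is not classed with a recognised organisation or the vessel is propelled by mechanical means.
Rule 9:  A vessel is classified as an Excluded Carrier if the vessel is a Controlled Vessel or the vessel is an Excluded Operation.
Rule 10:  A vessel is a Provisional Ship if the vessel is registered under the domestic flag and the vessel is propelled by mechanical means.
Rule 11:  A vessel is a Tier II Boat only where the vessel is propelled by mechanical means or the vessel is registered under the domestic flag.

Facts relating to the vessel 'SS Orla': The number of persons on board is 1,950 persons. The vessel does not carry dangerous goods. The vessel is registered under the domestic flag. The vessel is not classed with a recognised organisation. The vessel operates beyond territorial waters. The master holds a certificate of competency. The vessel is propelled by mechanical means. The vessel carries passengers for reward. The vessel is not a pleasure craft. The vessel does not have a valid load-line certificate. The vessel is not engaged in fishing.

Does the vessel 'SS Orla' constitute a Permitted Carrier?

No

rule 5 — Class-J Craft: [the vessel is registered under the domestic flag? yes] AND [number of persons on board: 1,950 persons ≥ 1,500 persons? yes] AND [the vessel does not carry passengers for reward? no] → not satisfied.
rule 4 — Accredited Vessel: [the vessel is registered under a foreign flag? no] AND [the vessel carries dangerous goods? no] → not satisfied.
rule 6 — Controlled Vessel: [not a Class-J Craft (rule 5)? yes] AND [the vessel has a valid load-line certificate? no] AND [Accredited Vessel (rule 4)? no] → not satisfied.
rule 7 — Excluded Operation: [the vessel is a pleasure craft? no] OR [the vessel is propelled by mechanical means? yes] → satisfied.
rule 9 — Excluded Carrier: [Controlled Vessel (rule 6)? no] OR [Excluded Operation (rule 7)? yes] → satisfied.
rule 3 — Essential Carrier: [the vessel does not carry passengers for reward? no] AND [the vessel is a pleasure craft? no] → not satisfied.
rule 8 — Tier VI Ship: [the vessel is not classed with a recognised organisation? yes] OR [the vessel is propelled by mechanical means? yes] → satisfied.
rule 2 — Designated Craft: [not an Essential Carrier (rule 3)? yes] AND [the master holds a certificate of competency? yes] AND [Tier VI Ship (rule 8)? yes] → satisfied.
rule 1 — Permitted Carrier: [Excluded Carrier (rule 9)? yes] AND [not a Designated Craft (rule 2)? no] AND [the vessel is propelled by mechanical means? yes] → not satisfied.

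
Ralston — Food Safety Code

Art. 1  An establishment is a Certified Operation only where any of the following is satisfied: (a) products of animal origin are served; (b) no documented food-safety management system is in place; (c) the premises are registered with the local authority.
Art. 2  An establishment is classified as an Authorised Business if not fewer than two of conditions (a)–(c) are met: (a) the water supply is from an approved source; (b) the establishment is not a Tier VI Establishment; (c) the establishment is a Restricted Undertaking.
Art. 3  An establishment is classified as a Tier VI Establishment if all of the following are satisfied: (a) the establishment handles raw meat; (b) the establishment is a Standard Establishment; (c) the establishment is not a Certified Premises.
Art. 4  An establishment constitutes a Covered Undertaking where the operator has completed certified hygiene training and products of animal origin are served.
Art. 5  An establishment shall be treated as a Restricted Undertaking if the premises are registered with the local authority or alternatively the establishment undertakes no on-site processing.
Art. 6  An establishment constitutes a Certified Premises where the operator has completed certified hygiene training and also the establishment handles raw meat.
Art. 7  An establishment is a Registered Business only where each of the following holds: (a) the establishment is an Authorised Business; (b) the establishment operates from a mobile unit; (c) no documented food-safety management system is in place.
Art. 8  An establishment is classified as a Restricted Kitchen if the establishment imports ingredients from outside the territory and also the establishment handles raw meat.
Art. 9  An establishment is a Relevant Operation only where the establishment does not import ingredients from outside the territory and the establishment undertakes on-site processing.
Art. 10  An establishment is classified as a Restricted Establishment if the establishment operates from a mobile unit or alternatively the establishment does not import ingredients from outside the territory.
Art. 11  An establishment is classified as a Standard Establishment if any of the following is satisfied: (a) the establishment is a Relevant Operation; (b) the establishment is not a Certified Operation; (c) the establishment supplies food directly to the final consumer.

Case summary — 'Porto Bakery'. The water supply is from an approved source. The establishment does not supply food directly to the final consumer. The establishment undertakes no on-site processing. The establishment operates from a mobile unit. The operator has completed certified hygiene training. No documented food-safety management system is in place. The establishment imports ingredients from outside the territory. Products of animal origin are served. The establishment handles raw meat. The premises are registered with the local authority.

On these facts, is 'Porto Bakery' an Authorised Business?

Yes

article 9 — Relevant Operation: [the establishment does not import ingredients from outside the territory? no] AND [the establishment undertakes on-site processing? no] → not satisfied.
article 1 — Certified Operation: [products of animal origin are served? yes] OR [no documented food-safety management system is in place? yes] OR [the premises are registered with the local authority? yes] → satisfied.
article 11 — Standard Establishment: [Relevant Operation (article 9)? no] OR [not a Certified Operation (article 1)? no] OR [the establishment supplies food directly to the final consumer? no] → not satisfied.
article 6 — Certified Premises: [the operator has completed certified hygiene training? yes] AND [the establishment handles raw meat? yes] → satisfied.
article 3 — Tier VI Establishment: [the establishment handles raw meat? yes] AND [Standard Establishment (article 11)? no] AND [not a Certified Premises (article 6)? no] → not satisfied.
article 5 — Restricted Undertaking: [the premises are registered with the local authority? yes] OR [the establishment undertakes no on-site processing? yes] → satisfied.
article 2 — Authorised Business: the water supply is from an approved source? yes; not a Tier VI Establishment (article 3)? yes; Restricted Undertaking (article 5)? yes — 3 of 3 hold (need ≥2) → satisfied.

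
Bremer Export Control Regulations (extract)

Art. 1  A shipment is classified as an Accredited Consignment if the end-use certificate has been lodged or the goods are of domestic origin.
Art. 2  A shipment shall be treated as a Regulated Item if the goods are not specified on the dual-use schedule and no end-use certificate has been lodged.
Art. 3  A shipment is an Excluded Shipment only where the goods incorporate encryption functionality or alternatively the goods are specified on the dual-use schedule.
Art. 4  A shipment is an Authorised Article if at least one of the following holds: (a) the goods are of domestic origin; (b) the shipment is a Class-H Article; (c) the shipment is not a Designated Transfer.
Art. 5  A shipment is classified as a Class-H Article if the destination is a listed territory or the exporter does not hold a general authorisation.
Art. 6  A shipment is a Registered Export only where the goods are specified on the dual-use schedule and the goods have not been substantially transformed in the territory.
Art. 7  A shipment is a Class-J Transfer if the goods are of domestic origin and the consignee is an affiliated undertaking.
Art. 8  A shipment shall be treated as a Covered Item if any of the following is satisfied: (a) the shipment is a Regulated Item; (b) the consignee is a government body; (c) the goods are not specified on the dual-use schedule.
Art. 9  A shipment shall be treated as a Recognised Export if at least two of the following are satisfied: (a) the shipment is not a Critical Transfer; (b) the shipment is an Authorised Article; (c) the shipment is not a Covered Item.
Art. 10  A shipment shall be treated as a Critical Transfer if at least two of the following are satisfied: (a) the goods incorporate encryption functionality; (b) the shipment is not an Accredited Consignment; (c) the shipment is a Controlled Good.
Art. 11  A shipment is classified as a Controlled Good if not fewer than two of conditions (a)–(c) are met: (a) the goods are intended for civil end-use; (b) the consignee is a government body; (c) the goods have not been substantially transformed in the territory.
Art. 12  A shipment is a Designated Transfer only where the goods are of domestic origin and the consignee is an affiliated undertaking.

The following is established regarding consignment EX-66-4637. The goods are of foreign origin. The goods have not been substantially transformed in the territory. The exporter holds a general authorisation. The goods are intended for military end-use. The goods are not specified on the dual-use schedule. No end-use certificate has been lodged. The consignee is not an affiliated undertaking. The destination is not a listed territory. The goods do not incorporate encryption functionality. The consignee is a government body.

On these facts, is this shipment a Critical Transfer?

article 1 — Accredited Consignment: [the end-use certificate has been lodged? no] OR [the goods are of domestic origin? no] → not satisfied.
article 11 — Controlled Good: the goods are intended for civil end-use? no; the consignee is a government body? yes; the goods have not been substantially transformed in the territory? yes — 2 of 3 hold (need ≥2) → satisfied.
article 10 — Critical Transfer: the goods incorporate encryption functionality? no; not an Accredited Consignment (article 1)? yes; Controlled Good (article 11)? yes — 2 of 3 hold (need ≥2) → satisfied.

Yes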